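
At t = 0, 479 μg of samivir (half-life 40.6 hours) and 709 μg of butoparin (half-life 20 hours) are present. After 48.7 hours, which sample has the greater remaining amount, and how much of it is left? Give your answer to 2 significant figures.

samivir: 479 × (1/2)^1.1995 ≈ 208.57 μg.
butoparin: 709 × (1/2)^2.435 ≈ 131.11 μg.
Samivir has more remaining, at ≈ 208.57 μg.

samivir, 210 μg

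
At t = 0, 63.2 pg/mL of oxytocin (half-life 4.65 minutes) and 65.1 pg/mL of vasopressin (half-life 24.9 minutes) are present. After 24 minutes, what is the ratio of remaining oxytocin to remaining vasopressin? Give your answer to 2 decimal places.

oxytocin: 63.2 × (1/2)^(24/4.65) = 63.2 × (1/2)^5.1613 ≈ 1.7661 pg/mL.
vasopressin: 65.1 × (1/2)^(24/24.9) = 65.1 × (1/2)^0.96386 ≈ 33.376 pg/mL.
Ratio ≈ 1.7661 / 33.376 ≈ 0.052915.

0.05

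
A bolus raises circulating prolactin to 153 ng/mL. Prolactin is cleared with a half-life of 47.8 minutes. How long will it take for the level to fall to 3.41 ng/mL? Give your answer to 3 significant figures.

262 minutes

Fraction remaining = 3.41/153 ≈ 0.022288.
n = log₂(153/3.41) = ln(44.868)/ln 2 ≈ 5.4876 half-lives.
t = n × t½ = 5.4876 × 47.8 ≈ 262.31 minutes.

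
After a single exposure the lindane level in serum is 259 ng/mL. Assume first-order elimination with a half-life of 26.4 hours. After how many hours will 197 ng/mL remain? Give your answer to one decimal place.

10.4 hours

Fraction remaining = 197/259 ≈ 0.76062.
n = log₂(259/197) = ln(1.3147)/ln 2 ≈ 0.39476 half-lives.
t = n × t½ = 0.39476 × 26.4 ≈ 10.422 hours.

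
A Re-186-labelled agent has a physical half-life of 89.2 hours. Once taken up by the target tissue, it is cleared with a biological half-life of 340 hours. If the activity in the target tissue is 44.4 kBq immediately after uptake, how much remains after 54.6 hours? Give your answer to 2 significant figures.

1/t_eff = 1/t_phys + 1/t_biol = 1/89.2 + 1/340 = 0.014152 per hour.
t_eff = 89.2 × 340 / (89.2 + 340) ≈ 70.662 hours.
Remaining = 44.4 × (1/2)^(54.6/70.662) = 44.4 × (1/2)^0.7727 ≈ 25.988 kBq.

26 kBq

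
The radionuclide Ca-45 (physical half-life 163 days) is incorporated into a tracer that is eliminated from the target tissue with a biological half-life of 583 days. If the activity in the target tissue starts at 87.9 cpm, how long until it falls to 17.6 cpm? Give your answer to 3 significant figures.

1/t_eff = 1/t_phys + 1/t_biol = 1/163 + 1/583 = 0.0078502 per day.
t_eff = 163 × 583 / (163 + 583) ≈ 127.38 days.
n = log₂(87.9/17.6) ≈ 2.3203; t = 2.3203 × 127.38 ≈ 295.57 days.

296 days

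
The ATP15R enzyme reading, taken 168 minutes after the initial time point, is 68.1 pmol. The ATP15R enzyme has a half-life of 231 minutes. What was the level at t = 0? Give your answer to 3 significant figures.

113 pmol

Number of half-lives elapsed: n = 168/231 ≈ 0.72727.
A₀ = A × 2^n = 68.1 × 2^0.72727 = 68.1 × 1.6555 ≈ 112.74 pmol.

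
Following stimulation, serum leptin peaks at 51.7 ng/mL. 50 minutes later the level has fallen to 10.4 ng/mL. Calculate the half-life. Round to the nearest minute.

A/A₀ = 10.4/51.7 ≈ 0.20116.
n = log₂(4.9712) ≈ 2.3136 half-lives elapsed in 50 minutes.
t½ = 50/2.3136 ≈ 21.612 minutes.

22 minutes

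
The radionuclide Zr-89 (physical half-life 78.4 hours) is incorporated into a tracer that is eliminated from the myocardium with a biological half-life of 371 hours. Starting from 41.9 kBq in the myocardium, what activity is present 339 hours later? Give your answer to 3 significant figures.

1/t_eff = 1/t_phys + 1/t_biol = 1/78.4 + 1/371 = 0.015451 per hour.
t_eff = 78.4 × 371 / (78.4 + 371) ≈ 64.723 hours.
Remaining = 41.9 × (1/2)^(339/64.723) = 41.9 × (1/2)^5.2377 ≈ 1.1105 kBq.

1.11 kBq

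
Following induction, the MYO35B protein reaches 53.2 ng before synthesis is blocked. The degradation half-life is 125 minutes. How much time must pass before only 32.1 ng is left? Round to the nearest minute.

Fraction remaining = 32.1/53.2 ≈ 0.60338.
n = log₂(53.2/32.1) = ln(1.6573)/ln 2 ≈ 0.72885 half-lives.
t = n × t½ = 0.72885 × 125 ≈ 91.107 minutes.

91 minutes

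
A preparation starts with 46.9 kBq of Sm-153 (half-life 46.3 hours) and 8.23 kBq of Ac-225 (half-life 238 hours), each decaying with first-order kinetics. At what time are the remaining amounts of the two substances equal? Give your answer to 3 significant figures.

Set 46.9·(1/2)^(t/46.3) = 8.23·(1/2)^(t/238).
Taking log₂: log₂(46.9/8.23) = t·(1/46.3 − 1/238).
log₂(5.6987) = 2.5106; 1/46.3 − 1/238 = 0.017397.
t = 2.5106 / 0.017397 ≈ 144.32 hours.

144 hours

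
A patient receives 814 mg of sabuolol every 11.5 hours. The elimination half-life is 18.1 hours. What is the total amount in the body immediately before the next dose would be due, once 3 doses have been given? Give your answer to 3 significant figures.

1080 mg

The 3 doses were given 34.5, 23, 11.5 hours ago.
Total = 814·(1/2)^(34.5/18.1) + 814·(1/2)^(23/18.1) + 814·(1/2)^(11.5/18.1)
      = 217.19 + 337.37 + 524.04 ≈ 1078.6 mg.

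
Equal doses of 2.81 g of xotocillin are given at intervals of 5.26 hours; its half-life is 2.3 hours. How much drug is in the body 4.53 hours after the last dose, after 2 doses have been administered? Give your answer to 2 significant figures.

0.86 g

The 2 doses were given 9.79, 4.53 hours ago.
Total = 2.81·(1/2)^(9.79/2.3) + 2.81·(1/2)^(4.53/2.3)
      = 0.14702 + 0.71748 ≈ 0.86449 g.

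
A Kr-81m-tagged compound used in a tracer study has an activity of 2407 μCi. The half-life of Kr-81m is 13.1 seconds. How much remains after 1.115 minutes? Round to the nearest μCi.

Convert the elapsed time: 1.115 minutes = 66.9 seconds.
Number of half-lives: n = 66.9/13.1 ≈ 5.1069.
Remaining = 2407 × (1/2)^5.1069 = 2407 × 0.029019 ≈ 69.848 μCi.

70 μCi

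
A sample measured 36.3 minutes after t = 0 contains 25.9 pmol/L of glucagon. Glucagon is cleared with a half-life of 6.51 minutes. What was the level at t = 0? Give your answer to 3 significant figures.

Number of half-lives elapsed: n = 36.3/6.51 ≈ 5.576.
A₀ = A × 2^n = 25.9 × 2^5.576 = 25.9 × 47.704 ≈ 1235.5 pmol/L.

1240 pmol/L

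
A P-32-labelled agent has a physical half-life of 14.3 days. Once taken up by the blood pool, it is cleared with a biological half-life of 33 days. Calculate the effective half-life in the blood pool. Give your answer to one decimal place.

10.0 days

1/t_eff = 1/t_phys + 1/t_biol = 1/14.3 + 1/33 = 0.10023 per day.
t_eff = 14.3 × 33 / (14.3 + 33) ≈ 9.9767 days.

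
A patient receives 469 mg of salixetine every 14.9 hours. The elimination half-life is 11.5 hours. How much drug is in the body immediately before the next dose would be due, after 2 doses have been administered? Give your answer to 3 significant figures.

269 mg

The 2 doses were given 29.8, 14.9 hours ago.
Total = 469·(1/2)^(29.8/11.5) + 469·(1/2)^(14.9/11.5)
      = 77.824 + 191.05 ≈ 268.87 mg.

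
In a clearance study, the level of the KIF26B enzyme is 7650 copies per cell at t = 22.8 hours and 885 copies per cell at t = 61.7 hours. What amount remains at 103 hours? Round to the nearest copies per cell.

90 copies per cell

Over Δt = 61.7 − 22.8 = 38.9 hours, the level fell by a factor of 7650/885 ≈ 8.6441.
n = log₂(8.6441) ≈ 3.1117 half-lives, so t½ = 38.9/3.1117 ≈ 12.501 hours.
From t = 61.7 to t = 103: 885 × (1/2)^((103−61.7)/12.501) ≈ 89.626 copies per cell.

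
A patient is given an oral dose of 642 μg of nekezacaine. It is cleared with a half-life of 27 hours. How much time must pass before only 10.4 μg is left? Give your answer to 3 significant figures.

Fraction remaining = 10.4/642 ≈ 0.016199.
n = log₂(642/10.4) = ln(61.731)/ln 2 ≈ 5.9479 half-lives.
t = n × t½ = 5.9479 × 27 ≈ 160.59 hours.

161 hours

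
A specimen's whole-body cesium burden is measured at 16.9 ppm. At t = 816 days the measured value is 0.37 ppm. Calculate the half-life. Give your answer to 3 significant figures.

A/A₀ = 0.37/16.9 ≈ 0.021893.
n = log₂(45.676) ≈ 5.5134 half-lives elapsed in 816 days.
t½ = 816/5.5134 ≈ 148 days.

148 days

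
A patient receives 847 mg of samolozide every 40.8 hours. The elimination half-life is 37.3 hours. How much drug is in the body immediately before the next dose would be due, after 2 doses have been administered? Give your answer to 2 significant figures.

580 mg

The 2 doses were given 81.6, 40.8 hours ago.
Total = 847·(1/2)^(81.6/37.3) + 847·(1/2)^(40.8/37.3)
      = 185.92 + 396.83 ≈ 582.75 mg.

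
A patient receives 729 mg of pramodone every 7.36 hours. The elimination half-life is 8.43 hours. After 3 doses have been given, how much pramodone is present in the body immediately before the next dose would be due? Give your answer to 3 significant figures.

734 mg

The 3 doses were given 22.08, 14.72, 7.36 hours ago.
Total = 729·(1/2)^(22.08/8.43) + 729·(1/2)^(14.72/8.43) + 729·(1/2)^(7.36/8.43)
      = 118.65 + 217.31 + 398.02 ≈ 733.98 mg.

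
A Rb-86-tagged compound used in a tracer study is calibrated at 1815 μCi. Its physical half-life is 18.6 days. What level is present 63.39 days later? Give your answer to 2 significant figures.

Number of half-lives: n = 63.39/18.6 ≈ 3.4081.
Remaining = 1815 × (1/2)^3.4081 = 1815 × 0.094204 ≈ 170.98 μCi.

170 μCi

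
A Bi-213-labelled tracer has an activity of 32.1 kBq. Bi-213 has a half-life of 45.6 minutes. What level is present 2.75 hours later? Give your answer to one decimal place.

2.6 kBq

Convert the elapsed time: 2.75 hours = 165 minutes.
Number of half-lives: n = 165/45.6 ≈ 3.6184.
Remaining = 32.1 × (1/2)^3.6184 = 32.1 × 0.081423 ≈ 2.6137 kBq.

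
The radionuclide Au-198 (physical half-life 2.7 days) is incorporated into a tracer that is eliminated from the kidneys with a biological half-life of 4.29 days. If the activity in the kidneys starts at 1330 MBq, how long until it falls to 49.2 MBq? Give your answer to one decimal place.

1/t_eff = 1/t_phys + 1/t_biol = 1/2.7 + 1/4.29 = 0.60347 per day.
t_eff = 2.7 × 4.29 / (2.7 + 4.29) ≈ 1.6571 days.
n = log₂(1330/49.2) ≈ 4.7566; t = 4.7566 × 1.6571 ≈ 7.8821 days.

7.9 days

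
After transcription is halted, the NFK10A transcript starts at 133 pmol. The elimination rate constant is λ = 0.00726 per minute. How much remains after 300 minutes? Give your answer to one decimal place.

t½ = ln 2 / λ = 0.69315 / 0.00726 ≈ 95.475 minutes.
Number of half-lives: n = 300/95.475 ≈ 3.1422.
Remaining = 133 × (1/2)^3.1422 = 133 × 0.11327 ≈ 15.065 pmol.

15.1 pmol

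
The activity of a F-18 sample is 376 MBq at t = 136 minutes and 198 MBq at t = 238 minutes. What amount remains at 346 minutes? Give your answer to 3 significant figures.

Over Δt = 238 − 136 = 102 minutes, the level fell by a factor of 376/198 ≈ 1.899.
n = log₂(1.899) ≈ 0.92523 half-lives, so t½ = 102/0.92523 ≈ 110.24 minutes.
From t = 238 to t = 346: 198 × (1/2)^((346−238)/110.24) ≈ 100.41 MBq.

100 MBq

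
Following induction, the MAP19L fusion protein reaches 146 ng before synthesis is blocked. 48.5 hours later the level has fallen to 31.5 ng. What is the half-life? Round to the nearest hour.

22 hours

A/A₀ = 31.5/146 ≈ 0.21575.
n = log₂(4.6349) ≈ 2.2125 half-lives elapsed in 48.5 hours.
t½ = 48.5/2.2125 ≈ 21.92 hours.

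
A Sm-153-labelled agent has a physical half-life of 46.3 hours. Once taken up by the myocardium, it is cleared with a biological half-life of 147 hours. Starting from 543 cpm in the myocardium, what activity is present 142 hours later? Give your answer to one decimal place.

33.2 cpm

1/t_eff = 1/t_phys + 1/t_biol = 1/46.3 + 1/147 = 0.028401 per hour.
t_eff = 46.3 × 147 / (46.3 + 147) ≈ 35.21 hours.
Remaining = 543 × (1/2)^(142/35.21) = 543 × (1/2)^4.0329 ≈ 33.171 cpm.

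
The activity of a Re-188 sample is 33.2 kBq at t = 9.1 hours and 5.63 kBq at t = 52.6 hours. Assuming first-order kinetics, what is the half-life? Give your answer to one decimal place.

Over Δt = 52.6 − 9.1 = 43.5 hours, the level fell by a factor of 33.2/5.63 ≈ 5.897.
n = log₂(5.897) ≈ 2.56 half-lives, so t½ = 43.5/2.56 ≈ 16.992 hours.

17.0 hours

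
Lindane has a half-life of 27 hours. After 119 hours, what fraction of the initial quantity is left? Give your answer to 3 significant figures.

0.0471

n = 119/27 ≈ 4.4074 half-lives.
Fraction remaining = (1/2)^4.4074 ≈ 0.047124.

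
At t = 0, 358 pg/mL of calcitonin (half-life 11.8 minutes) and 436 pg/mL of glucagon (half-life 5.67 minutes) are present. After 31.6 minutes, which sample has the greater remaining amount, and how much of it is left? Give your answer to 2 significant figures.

calcitonin: 358 × (1/2)^2.678 ≈ 55.942 pg/mL.
glucagon: 436 × (1/2)^5.5732 ≈ 9.1577 pg/mL.
Calcitonin has more remaining, at ≈ 55.942 pg/mL.

calcitonin, 56 pg/mL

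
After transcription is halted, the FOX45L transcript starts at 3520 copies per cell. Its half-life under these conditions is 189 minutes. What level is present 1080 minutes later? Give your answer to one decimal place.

67.0 copies per cell

Number of half-lives: n = 1080/189 ≈ 5.7143.
Remaining = 3520 × (1/2)^5.7143 = 3520 × 0.019047 ≈ 67.046 copies per cell.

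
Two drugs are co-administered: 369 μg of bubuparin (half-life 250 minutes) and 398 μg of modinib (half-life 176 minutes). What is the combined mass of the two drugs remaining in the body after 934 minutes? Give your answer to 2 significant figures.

bubuparin: 369 × (1/2)^(934/250) = 369 × (1/2)^3.736 ≈ 27.694 μg.
modinib: 398 × (1/2)^(934/176) = 398 × (1/2)^5.3068 ≈ 10.055 μg.
Total = 27.694 + 10.055 ≈ 37.748 μg.

38 μg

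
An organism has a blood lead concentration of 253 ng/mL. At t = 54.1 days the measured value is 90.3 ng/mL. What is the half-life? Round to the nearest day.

A/A₀ = 90.3/253 ≈ 0.35692.
n = log₂(2.8018) ≈ 1.4863 half-lives elapsed in 54.1 days.
t½ = 54.1/1.4863 ≈ 36.398 days.

36 days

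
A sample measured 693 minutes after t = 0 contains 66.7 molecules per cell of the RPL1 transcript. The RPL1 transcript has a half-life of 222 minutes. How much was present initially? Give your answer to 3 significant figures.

Number of half-lives elapsed: n = 693/222 ≈ 3.1216.
A₀ = A × 2^n = 66.7 × 2^3.1216 = 66.7 × 8.7037 ≈ 580.53 molecules per cell.

581 molecules per cell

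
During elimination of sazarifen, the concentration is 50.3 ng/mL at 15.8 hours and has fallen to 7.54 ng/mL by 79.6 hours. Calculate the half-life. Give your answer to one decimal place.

23.3 hours

Over Δt = 79.6 − 15.8 = 63.8 hours, the level fell by a factor of 50.3/7.54 ≈ 6.6711.
n = log₂(6.6711) ≈ 2.7379 half-lives, so t½ = 63.8/2.7379 ≈ 23.302 hours.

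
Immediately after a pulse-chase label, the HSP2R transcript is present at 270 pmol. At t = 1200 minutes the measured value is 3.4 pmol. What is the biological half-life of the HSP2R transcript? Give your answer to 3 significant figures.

A/A₀ = 3.4/270 ≈ 0.012593.
n = log₂(79.412) ≈ 6.3113 half-lives elapsed in 1200 minutes.
t½ = 1200/6.3113 ≈ 190.14 minutes.

190 minutes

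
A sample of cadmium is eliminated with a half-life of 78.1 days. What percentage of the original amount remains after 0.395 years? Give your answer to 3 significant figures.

0.395 years = 144.175 days.
n = 144.175/78.1 ≈ 1.846 half-lives.
Fraction remaining = (1/2)^1.846 ≈ 0.27816, i.e. 27.816%.

27.8%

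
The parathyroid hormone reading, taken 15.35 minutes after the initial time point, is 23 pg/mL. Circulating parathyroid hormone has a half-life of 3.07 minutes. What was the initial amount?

736 pg/mL

Number of half-lives elapsed: n = 15.35/3.07 ≈ 5.
A₀ = A × 2^n = 23 × 2^5 = 23 × 32 ≈ 736 pg/mL.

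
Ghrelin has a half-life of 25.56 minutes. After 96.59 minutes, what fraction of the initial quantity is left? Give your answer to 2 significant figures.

n = 96.59/25.56 ≈ 3.779 half-lives.
Fraction remaining = (1/2)^3.779 ≈ 0.072849.

0.073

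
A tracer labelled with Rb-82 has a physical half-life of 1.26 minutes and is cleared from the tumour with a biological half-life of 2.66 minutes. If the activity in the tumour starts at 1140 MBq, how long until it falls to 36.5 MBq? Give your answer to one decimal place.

1/t_eff = 1/t_phys + 1/t_biol = 1/1.26 + 1/2.66 = 1.1696 per minute.
t_eff = 1.26 × 2.66 / (1.26 + 2.66) ≈ 0.855 minutes.
n = log₂(1140/36.5) ≈ 4.965; t = 4.965 × 0.855 ≈ 4.2451 minutes.

4.2 minutes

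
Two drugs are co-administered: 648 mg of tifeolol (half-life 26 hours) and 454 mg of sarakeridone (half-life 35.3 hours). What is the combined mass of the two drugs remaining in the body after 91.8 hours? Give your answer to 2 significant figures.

tifeolol: 648 × (1/2)^(91.8/26) = 648 × (1/2)^3.5308 ≈ 56.067 mg.
sarakeridone: 454 × (1/2)^(91.8/35.3) = 454 × (1/2)^2.6006 ≈ 74.853 mg.
Total = 56.067 + 74.853 ≈ 130.92 mg.

130 mg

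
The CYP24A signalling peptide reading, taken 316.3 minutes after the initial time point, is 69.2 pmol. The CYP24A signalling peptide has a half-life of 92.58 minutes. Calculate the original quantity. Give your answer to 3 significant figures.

Number of half-lives elapsed: n = 316.3/92.58 ≈ 3.4165.
A₀ = A × 2^n = 69.2 × 2^3.4165 = 69.2 × 10.678 ≈ 738.88 pmol.

739 pmol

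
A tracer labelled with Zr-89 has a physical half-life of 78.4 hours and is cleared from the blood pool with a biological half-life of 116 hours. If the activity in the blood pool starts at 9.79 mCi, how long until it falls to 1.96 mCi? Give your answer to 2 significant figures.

110 hours

1/t_eff = 1/t_phys + 1/t_biol = 1/78.4 + 1/116 = 0.021376 per hour.
t_eff = 78.4 × 116 / (78.4 + 116) ≈ 46.782 hours.
n = log₂(9.79/1.96) ≈ 2.3205; t = 2.3205 × 46.782 ≈ 108.56 hours.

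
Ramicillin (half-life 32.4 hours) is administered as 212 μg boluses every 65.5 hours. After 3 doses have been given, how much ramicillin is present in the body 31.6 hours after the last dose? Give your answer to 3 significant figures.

The 3 doses were given 162.6, 97.1, 31.6 hours ago.
Total = 212·(1/2)^(162.6/32.4) + 212·(1/2)^(97.1/32.4) + 212·(1/2)^(31.6/32.4)
      = 6.5405 + 26.557 + 107.83 ≈ 140.93 μg.

141 μg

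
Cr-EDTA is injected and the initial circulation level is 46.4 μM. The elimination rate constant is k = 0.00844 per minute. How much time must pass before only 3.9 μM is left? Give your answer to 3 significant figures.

293 minutes

t½ = ln 2 / k = 0.69315 / 0.00844 ≈ 82.126 minutes.
Fraction remaining = 3.9/46.4 ≈ 0.084052.
n = log₂(46.4/3.9) = ln(11.897)/ln 2 ≈ 3.5726 half-lives.
t = n × t½ = 3.5726 × 82.126 ≈ 293.4 minutes.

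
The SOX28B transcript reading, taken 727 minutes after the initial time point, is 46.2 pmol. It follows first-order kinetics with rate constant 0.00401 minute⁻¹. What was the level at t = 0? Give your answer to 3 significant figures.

853 pmol

t½ = ln 2 / k = 0.69315 / 0.00401 ≈ 172.85 minutes.
Number of half-lives elapsed: n = 727/172.85 ≈ 4.2058.
A₀ = A × 2^n = 46.2 × 2^4.2058 = 46.2 × 18.454 ≈ 852.57 pmol.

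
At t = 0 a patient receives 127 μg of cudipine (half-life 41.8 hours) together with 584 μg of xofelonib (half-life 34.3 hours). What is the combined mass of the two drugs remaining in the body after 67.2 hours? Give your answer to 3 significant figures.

192 μg

cudipine: 127 × (1/2)^(67.2/41.8) = 127 × (1/2)^1.6077 ≈ 41.673 μg.
xofelonib: 584 × (1/2)^(67.2/34.3) = 584 × (1/2)^1.9592 ≈ 150.19 μg.
Total = 41.673 + 150.19 ≈ 191.86 μg.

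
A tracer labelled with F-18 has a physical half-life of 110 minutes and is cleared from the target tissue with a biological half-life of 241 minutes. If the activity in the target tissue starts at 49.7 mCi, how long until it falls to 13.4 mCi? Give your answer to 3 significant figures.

1/t_eff = 1/t_phys + 1/t_biol = 1/110 + 1/241 = 0.01324 per minute.
t_eff = 110 × 241 / (110 + 241) ≈ 75.527 minutes.
n = log₂(49.7/13.4) ≈ 1.891; t = 1.891 × 75.527 ≈ 142.82 minutes.

143 minutes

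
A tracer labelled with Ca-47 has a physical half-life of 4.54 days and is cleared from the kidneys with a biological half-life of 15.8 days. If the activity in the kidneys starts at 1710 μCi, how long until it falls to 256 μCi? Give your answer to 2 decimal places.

1/t_eff = 1/t_phys + 1/t_biol = 1/4.54 + 1/15.8 = 0.28356 per day.
t_eff = 4.54 × 15.8 / (4.54 + 15.8) ≈ 3.5266 days.
n = log₂(1710/256) ≈ 2.7398; t = 2.7398 × 3.5266 ≈ 9.6622 days.

9.66 days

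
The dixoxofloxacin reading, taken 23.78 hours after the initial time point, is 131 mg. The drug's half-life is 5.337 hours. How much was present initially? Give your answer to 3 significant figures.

Number of half-lives elapsed: n = 23.78/5.337 ≈ 4.4557.
A₀ = A × 2^n = 131 × 2^4.4557 = 131 × 21.943 ≈ 2874.5 mg.

2870 mg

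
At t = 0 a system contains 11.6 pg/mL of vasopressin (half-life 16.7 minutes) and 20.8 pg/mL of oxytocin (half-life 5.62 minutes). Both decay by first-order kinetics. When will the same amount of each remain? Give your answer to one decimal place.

Set 11.6·(1/2)^(t/16.7) = 20.8·(1/2)^(t/5.62).
Taking log₂: log₂(11.6/20.8) = t·(1/16.7 − 1/5.62).
log₂(0.55769) = -0.84246; 1/16.7 − 1/5.62 = -0.11806.
t = -0.84246 / -0.11806 ≈ 7.1361 minutes.

7.1 minutes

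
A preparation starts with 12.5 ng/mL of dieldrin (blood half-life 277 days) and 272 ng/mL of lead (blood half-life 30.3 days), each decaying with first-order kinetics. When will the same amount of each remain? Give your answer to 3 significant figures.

Set 12.5·(1/2)^(t/277) = 272·(1/2)^(t/30.3).
Taking log₂: log₂(12.5/272) = t·(1/277 − 1/30.3).
log₂(0.045956) = -4.4436; 1/277 − 1/30.3 = -0.029393.
t = -4.4436 / -0.029393 ≈ 151.18 days.

151 days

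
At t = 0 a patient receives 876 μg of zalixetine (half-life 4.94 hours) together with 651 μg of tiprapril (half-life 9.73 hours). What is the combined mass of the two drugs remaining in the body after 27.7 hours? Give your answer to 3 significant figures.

zalixetine: 876 × (1/2)^(27.7/4.94) = 876 × (1/2)^5.6073 ≈ 17.97 μg.
tiprapril: 651 × (1/2)^(27.7/9.73) = 651 × (1/2)^2.8469 ≈ 90.488 μg.
Total = 17.97 + 90.488 ≈ 108.46 μg.

108 μg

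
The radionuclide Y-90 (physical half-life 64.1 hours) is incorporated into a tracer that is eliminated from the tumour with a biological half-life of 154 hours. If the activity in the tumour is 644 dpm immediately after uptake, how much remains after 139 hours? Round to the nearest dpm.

1/t_eff = 1/t_phys + 1/t_biol = 1/64.1 + 1/154 = 0.022094 per hour.
t_eff = 64.1 × 154 / (64.1 + 154) ≈ 45.261 hours.
Remaining = 644 × (1/2)^(139/45.261) = 644 × (1/2)^3.0711 ≈ 76.63 dpm.

77 dpm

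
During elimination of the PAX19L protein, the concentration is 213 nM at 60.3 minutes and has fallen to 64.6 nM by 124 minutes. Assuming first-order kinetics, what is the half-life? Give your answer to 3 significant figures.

Over Δt = 124 − 60.3 = 63.7 minutes, the level fell by a factor of 213/64.6 ≈ 3.2972.
n = log₂(3.2972) ≈ 1.7212 half-lives, so t½ = 63.7/1.7212 ≈ 37.008 minutes.

37.0 minutes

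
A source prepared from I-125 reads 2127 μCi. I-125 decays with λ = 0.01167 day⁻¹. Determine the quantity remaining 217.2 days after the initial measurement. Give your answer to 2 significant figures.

170 μCi

t½ = ln 2 / λ = 0.69315 / 0.01167 ≈ 59.396 days.
Number of half-lives: n = 217.2/59.396 ≈ 3.6568.
Remaining = 2127 × (1/2)^3.6568 = 2127 × 0.079284 ≈ 168.64 μCi.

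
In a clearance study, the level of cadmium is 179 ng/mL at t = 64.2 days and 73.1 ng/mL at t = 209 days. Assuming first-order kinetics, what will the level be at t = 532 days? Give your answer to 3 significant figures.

9.92 ng/mL

Over Δt = 209 − 64.2 = 144.8 days, the level fell by a factor of 179/73.1 ≈ 2.4487.
n = log₂(2.4487) ≈ 1.292 half-lives, so t½ = 144.8/1.292 ≈ 112.07 days.
From t = 209 to t = 532: 73.1 × (1/2)^((532−209)/112.07) ≈ 9.9159 ng/mL.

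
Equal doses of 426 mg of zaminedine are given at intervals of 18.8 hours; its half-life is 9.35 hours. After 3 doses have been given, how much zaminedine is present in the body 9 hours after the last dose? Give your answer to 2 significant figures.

The 3 doses were given 46.6, 27.8, 9 hours ago.
Total = 426·(1/2)^(46.6/9.35) + 426·(1/2)^(27.8/9.35) + 426·(1/2)^(9/9.35)
      = 13.461 + 54.246 + 218.6 ≈ 286.31 mg.

290 mg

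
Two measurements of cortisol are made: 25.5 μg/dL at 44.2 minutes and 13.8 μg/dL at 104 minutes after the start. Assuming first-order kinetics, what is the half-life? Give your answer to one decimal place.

67.5 minutes

Over Δt = 104 − 44.2 = 59.8 minutes, the level fell by a factor of 25.5/13.8 ≈ 1.8478.
n = log₂(1.8478) ≈ 0.88583 half-lives, so t½ = 59.8/0.88583 ≈ 67.507 minutes.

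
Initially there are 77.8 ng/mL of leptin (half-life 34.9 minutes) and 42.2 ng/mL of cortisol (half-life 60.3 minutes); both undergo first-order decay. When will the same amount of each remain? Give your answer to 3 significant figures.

73.1 minutes

Set 77.8·(1/2)^(t/34.9) = 42.2·(1/2)^(t/60.3).
Taking log₂: log₂(77.8/42.2) = t·(1/34.9 − 1/60.3).
log₂(1.8436) = 0.88253; 1/34.9 − 1/60.3 = 0.01207.
t = 0.88253 / 0.01207 ≈ 73.12 minutes.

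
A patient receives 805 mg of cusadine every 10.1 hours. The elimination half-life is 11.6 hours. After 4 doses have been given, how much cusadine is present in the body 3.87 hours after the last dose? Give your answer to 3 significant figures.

1280 mg

The 4 doses were given 34.17, 24.07, 13.97, 3.87 hours ago.
Total = 805·(1/2)^(34.17/11.6) + 805·(1/2)^(24.07/11.6) + 805·(1/2)^(13.97/11.6) + 805·(1/2)^(3.87/11.6)
      = 104.49 + 191.06 + 349.35 + 638.8 ≈ 1283.7 mg.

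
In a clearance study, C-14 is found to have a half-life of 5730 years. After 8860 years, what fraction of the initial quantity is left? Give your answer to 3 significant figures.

n = 8860/5730 ≈ 1.5462 half-lives.
Fraction remaining = (1/2)^1.5462 ≈ 0.3424.

0.342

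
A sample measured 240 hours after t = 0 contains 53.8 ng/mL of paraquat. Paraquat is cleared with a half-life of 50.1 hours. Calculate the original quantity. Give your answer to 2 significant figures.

Number of half-lives elapsed: n = 240/50.1 ≈ 4.7904.
A₀ = A × 2^n = 53.8 × 2^4.7904 = 53.8 × 27.673 ≈ 1488.8 ng/mL.

1500 ng/mL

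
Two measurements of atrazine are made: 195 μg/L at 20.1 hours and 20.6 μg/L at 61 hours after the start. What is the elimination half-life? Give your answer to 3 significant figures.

Over Δt = 61 − 20.1 = 40.9 hours, the level fell by a factor of 195/20.6 ≈ 9.466.
n = log₂(9.466) ≈ 3.2428 half-lives, so t½ = 40.9/3.2428 ≈ 12.613 hours.

12.6 hours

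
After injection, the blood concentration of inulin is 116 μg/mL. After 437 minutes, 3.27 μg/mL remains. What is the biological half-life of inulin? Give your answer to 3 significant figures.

84.9 minutes

A/A₀ = 3.27/116 ≈ 0.02819.
n = log₂(35.474) ≈ 5.1487 half-lives elapsed in 437 minutes.
t½ = 437/5.1487 ≈ 84.876 minutes.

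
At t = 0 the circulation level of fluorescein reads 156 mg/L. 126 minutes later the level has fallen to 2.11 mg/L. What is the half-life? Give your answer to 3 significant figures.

20.3 minutes

A/A₀ = 2.11/156 ≈ 0.013526.
n = log₂(73.934) ≈ 6.2082 half-lives elapsed in 126 minutes.
t½ = 126/6.2082 ≈ 20.296 minutes.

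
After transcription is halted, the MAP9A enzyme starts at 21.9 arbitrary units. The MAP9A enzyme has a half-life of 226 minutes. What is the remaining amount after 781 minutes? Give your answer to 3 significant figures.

Number of half-lives: n = 781/226 ≈ 3.4558.
Remaining = 21.9 × (1/2)^3.4558 = 21.9 × 0.091141 ≈ 1.996 arbitrary units.

2.00 arbitrary units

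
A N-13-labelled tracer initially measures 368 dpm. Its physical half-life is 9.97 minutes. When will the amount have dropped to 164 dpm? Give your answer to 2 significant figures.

Fraction remaining = 164/368 ≈ 0.44565.
n = log₂(368/164) = ln(2.2439)/ln 2 ≈ 1.166 half-lives.
t = n × t½ = 1.166 × 9.97 ≈ 11.625 minutes.

12 minutes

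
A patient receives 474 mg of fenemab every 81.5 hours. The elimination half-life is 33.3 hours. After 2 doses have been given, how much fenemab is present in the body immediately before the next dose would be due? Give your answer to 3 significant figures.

The 2 doses were given 163, 81.5 hours ago.
Total = 474·(1/2)^(163/33.3) + 474·(1/2)^(81.5/33.3)
      = 15.932 + 86.901 ≈ 102.83 mg.

103 mg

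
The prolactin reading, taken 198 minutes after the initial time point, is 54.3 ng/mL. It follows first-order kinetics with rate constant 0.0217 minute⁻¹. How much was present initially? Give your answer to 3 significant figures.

t½ = ln 2 / k = 0.69315 / 0.0217 ≈ 31.942 minutes.
Number of half-lives elapsed: n = 198/31.942 ≈ 6.1987.
A₀ = A × 2^n = 54.3 × 2^6.1987 = 54.3 × 73.45 ≈ 3988.3 ng/mL.

3990 ng/mL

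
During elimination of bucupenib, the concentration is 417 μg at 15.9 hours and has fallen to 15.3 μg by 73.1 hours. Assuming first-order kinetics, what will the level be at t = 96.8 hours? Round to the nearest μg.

Over Δt = 73.1 − 15.9 = 57.2 hours, the level fell by a factor of 417/15.3 ≈ 27.255.
n = log₂(27.255) ≈ 4.7684 half-lives, so t½ = 57.2/4.7684 ≈ 11.996 hours.
From t = 73.1 to t = 96.8: 15.3 × (1/2)^((96.8−73.1)/11.996) ≈ 3.8899 μg.

4 μg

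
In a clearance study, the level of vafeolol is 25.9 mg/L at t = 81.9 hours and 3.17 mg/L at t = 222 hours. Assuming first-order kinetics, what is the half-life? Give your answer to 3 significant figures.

46.2 hours

Over Δt = 222 − 81.9 = 140.1 hours, the level fell by a factor of 25.9/3.17 ≈ 8.1703.
n = log₂(8.1703) ≈ 3.0304 half-lives, so t½ = 140.1/3.0304 ≈ 46.232 hours.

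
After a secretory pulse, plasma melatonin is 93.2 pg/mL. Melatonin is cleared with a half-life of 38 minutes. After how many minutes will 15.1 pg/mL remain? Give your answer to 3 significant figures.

99.8 minutes

Fraction remaining = 15.1/93.2 ≈ 0.16202.
n = log₂(93.2/15.1) = ln(6.1722)/ln 2 ≈ 2.6258 half-lives.
t = n × t½ = 2.6258 × 38 ≈ 99.78 minutes.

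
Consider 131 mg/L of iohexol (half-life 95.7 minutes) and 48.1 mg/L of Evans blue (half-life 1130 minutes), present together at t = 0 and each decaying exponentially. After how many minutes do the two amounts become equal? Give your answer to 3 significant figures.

Set 131·(1/2)^(t/95.7) = 48.1·(1/2)^(t/1130).
Taking log₂: log₂(131/48.1) = t·(1/95.7 − 1/1130).
log₂(2.7235) = 1.4455; 1/95.7 − 1/1130 = 0.0095644.
t = 1.4455 / 0.0095644 ≈ 151.13 minutes.

151 minutes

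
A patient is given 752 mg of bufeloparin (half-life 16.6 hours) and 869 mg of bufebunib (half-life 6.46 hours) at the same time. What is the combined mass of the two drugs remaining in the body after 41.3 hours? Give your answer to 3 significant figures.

bufeloparin: 752 × (1/2)^(41.3/16.6) = 752 × (1/2)^2.488 ≈ 134.05 mg.
bufebunib: 869 × (1/2)^(41.3/6.46) = 869 × (1/2)^6.3932 ≈ 10.339 mg.
Total = 134.05 + 10.339 ≈ 144.39 mg.

144 mg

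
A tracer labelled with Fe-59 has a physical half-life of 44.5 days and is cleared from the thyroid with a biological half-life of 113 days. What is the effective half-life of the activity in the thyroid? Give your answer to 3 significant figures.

1/t_eff = 1/t_phys + 1/t_biol = 1/44.5 + 1/113 = 0.031321 per day.
t_eff = 44.5 × 113 / (44.5 + 113) ≈ 31.927 days.

31.9 days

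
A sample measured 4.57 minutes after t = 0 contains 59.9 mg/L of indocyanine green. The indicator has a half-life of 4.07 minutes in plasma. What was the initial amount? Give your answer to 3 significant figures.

Number of half-lives elapsed: n = 4.57/4.07 ≈ 1.1229.
A₀ = A × 2^n = 59.9 × 2^1.1229 = 59.9 × 2.1778 ≈ 130.45 mg/L.

130 mg/L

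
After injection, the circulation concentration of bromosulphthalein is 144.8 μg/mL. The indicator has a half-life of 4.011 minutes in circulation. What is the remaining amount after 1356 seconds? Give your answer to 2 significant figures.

Convert the elapsed time: 1356 seconds = 22.6 minutes.
Number of half-lives: n = 22.6/4.011 ≈ 5.6345.
Remaining = 144.8 × (1/2)^5.6345 = 144.8 × 0.02013 ≈ 2.9148 μg/mL.

2.9 μg/mL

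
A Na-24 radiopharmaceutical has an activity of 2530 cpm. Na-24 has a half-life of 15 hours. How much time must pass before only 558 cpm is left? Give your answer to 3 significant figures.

32.7 hours

Fraction remaining = 558/2530 ≈ 0.22055.
n = log₂(2530/558) = ln(4.5341)/ln 2 ≈ 2.1808 half-lives.
t = n × t½ = 2.1808 × 15 ≈ 32.712 hours.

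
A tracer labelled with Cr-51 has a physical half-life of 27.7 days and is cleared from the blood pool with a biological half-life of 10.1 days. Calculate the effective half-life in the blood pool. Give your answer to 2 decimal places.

1/t_eff = 1/t_phys + 1/t_biol = 1/27.7 + 1/10.1 = 0.13511 per day.
t_eff = 27.7 × 10.1 / (27.7 + 10.1) ≈ 7.4013 days.

7.40 days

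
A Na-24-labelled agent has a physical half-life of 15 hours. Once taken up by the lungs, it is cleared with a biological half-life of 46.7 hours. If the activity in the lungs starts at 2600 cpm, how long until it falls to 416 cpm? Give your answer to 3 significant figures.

1/t_eff = 1/t_phys + 1/t_biol = 1/15 + 1/46.7 = 0.08808 per hour.
t_eff = 15 × 46.7 / (15 + 46.7) ≈ 11.353 hours.
n = log₂(2600/416) ≈ 2.6439; t = 2.6439 × 11.353 ≈ 30.017 hours.

30.0 hours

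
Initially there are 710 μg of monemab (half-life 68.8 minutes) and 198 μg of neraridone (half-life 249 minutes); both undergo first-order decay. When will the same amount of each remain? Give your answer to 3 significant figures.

Set 710·(1/2)^(t/68.8) = 198·(1/2)^(t/249).
Taking log₂: log₂(710/198) = t·(1/68.8 − 1/249).
log₂(3.5859) = 1.8423; 1/68.8 − 1/249 = 0.010519.
t = 1.8423 / 0.010519 ≈ 175.14 minutes.

175 minutes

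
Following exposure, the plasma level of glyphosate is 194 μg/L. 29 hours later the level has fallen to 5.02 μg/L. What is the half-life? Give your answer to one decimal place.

5.5 hours

A/A₀ = 5.02/194 ≈ 0.025876.
n = log₂(38.645) ≈ 5.2722 half-lives elapsed in 29 hours.
t½ = 29/5.2722 ≈ 5.5005 hours.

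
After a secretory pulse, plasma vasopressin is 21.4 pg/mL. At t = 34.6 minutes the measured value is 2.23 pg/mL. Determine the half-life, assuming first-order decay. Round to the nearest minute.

A/A₀ = 2.23/21.4 ≈ 0.10421.
n = log₂(9.5964) ≈ 3.2625 half-lives elapsed in 34.6 minutes.
t½ = 34.6/3.2625 ≈ 10.605 minutes.

11 minutes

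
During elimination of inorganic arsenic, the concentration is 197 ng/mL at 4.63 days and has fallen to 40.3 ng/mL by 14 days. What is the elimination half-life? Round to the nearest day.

4 days

Over Δt = 14 − 4.63 = 9.37 days, the level fell by a factor of 197/40.3 ≈ 4.8883.
n = log₂(4.8883) ≈ 2.2893 half-lives, so t½ = 9.37/2.2893 ≈ 4.0929 days.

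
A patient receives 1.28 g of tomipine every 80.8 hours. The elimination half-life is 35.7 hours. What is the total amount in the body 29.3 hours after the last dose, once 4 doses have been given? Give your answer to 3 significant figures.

The 4 doses were given 271.7, 190.9, 110.1, 29.3 hours ago.
Total = 1.28·(1/2)^(271.7/35.7) + 1.28·(1/2)^(190.9/35.7) + 1.28·(1/2)^(110.1/35.7) + 1.28·(1/2)^(29.3/35.7)
      = 0.006549 + 0.031441 + 0.15095 + 0.72468 ≈ 0.91362 g.

0.914 g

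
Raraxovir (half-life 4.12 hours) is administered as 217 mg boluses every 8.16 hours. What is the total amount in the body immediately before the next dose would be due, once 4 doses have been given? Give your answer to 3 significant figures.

The 4 doses were given 32.64, 24.48, 16.32, 8.16 hours ago.
Total = 217·(1/2)^(32.64/4.12) + 217·(1/2)^(24.48/4.12) + 217·(1/2)^(16.32/4.12) + 217·(1/2)^(8.16/4.12)
      = 0.89454 + 3.5303 + 13.933 + 54.985 ≈ 73.343 mg.

73.3 mg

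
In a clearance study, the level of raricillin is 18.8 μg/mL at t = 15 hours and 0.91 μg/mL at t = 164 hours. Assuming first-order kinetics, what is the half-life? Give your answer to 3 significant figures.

34.1 hours

Over Δt = 164 − 15 = 149 hours, the level fell by a factor of 18.8/0.91 ≈ 20.659.
n = log₂(20.659) ≈ 4.3687 half-lives, so t½ = 149/4.3687 ≈ 34.106 hours.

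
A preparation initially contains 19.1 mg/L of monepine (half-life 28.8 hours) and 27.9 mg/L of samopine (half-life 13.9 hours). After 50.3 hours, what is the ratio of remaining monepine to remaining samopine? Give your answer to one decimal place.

2.5

monepine: 19.1 × (1/2)^(50.3/28.8) = 19.1 × (1/2)^1.7465 ≈ 5.6921 mg/L.
samopine: 27.9 × (1/2)^(50.3/13.9) = 27.9 × (1/2)^3.6187 ≈ 2.2713 mg/L.
Ratio ≈ 5.6921 / 2.2713 ≈ 2.5062.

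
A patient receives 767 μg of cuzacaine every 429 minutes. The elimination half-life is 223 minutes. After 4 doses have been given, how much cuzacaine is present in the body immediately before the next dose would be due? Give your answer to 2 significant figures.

270 μg

The 4 doses were given 1716, 1287, 858, 429 minutes ago.
Total = 767·(1/2)^(1716/223) + 767·(1/2)^(1287/223) + 767·(1/2)^(858/223) + 767·(1/2)^(429/223)
      = 3.7013 + 14.043 + 53.281 + 202.15 ≈ 273.18 μg.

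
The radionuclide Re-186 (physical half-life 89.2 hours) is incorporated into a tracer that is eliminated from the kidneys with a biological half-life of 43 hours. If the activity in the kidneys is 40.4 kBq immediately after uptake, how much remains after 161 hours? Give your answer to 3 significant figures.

0.863 kBq

1/t_eff = 1/t_phys + 1/t_biol = 1/89.2 + 1/43 = 0.034467 per hour.
t_eff = 89.2 × 43 / (89.2 + 43) ≈ 29.014 hours.
Remaining = 40.4 × (1/2)^(161/29.014) = 40.4 × (1/2)^5.5491 ≈ 0.86284 kBq.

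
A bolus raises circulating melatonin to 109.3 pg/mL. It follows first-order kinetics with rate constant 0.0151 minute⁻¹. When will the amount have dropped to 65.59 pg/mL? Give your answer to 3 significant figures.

t½ = ln 2 / k = 0.69315 / 0.0151 ≈ 45.904 minutes.
Fraction remaining = 65.59/109.3 ≈ 0.60009.
n = log₂(109.3/65.59) = ln(1.6664)/ln 2 ≈ 0.73675 half-lives.
t = n × t½ = 0.73675 × 45.904 ≈ 33.819 minutes.

33.8 minutes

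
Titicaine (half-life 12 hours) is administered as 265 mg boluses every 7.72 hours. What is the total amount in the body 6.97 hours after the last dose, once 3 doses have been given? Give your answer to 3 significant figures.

The 3 doses were given 22.41, 14.69, 6.97 hours ago.
Total = 265·(1/2)^(22.41/12) + 265·(1/2)^(14.69/12) + 265·(1/2)^(6.97/12)
      = 72.623 + 113.43 + 177.17 ≈ 363.23 mg.

363 mg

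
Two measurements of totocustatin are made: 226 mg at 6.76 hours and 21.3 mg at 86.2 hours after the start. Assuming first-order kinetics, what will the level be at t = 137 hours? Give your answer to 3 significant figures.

Over Δt = 86.2 − 6.76 = 79.44 hours, the level fell by a factor of 226/21.3 ≈ 10.61.
n = log₂(10.61) ≈ 3.4074 half-lives, so t½ = 79.44/3.4074 ≈ 23.314 hours.
From t = 86.2 to t = 137: 21.3 × (1/2)^((137−86.2)/23.314) ≈ 4.7038 mg.

4.70 mg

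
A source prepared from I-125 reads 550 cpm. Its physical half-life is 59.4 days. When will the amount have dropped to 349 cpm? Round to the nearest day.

39 days

Fraction remaining = 349/550 ≈ 0.63455.
n = log₂(550/349) = ln(1.5759)/ln 2 ≈ 0.6562 half-lives.
t = n × t½ = 0.6562 × 59.4 ≈ 38.979 days.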